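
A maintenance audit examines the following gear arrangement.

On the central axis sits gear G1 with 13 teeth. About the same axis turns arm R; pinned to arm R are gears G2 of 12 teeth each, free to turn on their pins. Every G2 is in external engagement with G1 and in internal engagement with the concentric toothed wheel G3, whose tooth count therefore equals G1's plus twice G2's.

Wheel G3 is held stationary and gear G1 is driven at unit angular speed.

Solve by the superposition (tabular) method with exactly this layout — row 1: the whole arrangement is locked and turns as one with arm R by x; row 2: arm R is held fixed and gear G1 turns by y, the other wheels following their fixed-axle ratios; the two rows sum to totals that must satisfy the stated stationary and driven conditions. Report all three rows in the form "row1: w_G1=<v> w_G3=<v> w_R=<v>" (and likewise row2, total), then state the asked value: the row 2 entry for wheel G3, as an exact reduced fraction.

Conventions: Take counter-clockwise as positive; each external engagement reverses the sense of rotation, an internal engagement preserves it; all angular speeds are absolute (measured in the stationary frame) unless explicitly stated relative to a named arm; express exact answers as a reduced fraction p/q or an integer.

class = planetary set [G3 = 13+2·12 = 37; Willis about the carrier]
row 1: whole set turns with the arm by x
superposition row 2 [arm held]: sun y, ring −(13/37)·y, arm 0
boundary: total ω_ring = x − (13/37)·y = 0 and total ω_sun = x + y = 1  ⇒  y = 37/50, x = 13/50
row 2 ring = −(13/37)·37/50 = -13/50
totals (row 1 + row 2): sun 13/50 + 37/50 = 1, ring 13/50 + (-13/50) = 0, arm 13/50 + 0 = 13/50
asked cell (row2, ring) = -13/50

row1: w_G1=13/50 w_G3=13/50 w_R=13/50
row2: w_G1=37/50 w_G3=-13/50 w_R=0
total: w_G1=1 w_G3=0 w_R=13/50
asked value: -13/50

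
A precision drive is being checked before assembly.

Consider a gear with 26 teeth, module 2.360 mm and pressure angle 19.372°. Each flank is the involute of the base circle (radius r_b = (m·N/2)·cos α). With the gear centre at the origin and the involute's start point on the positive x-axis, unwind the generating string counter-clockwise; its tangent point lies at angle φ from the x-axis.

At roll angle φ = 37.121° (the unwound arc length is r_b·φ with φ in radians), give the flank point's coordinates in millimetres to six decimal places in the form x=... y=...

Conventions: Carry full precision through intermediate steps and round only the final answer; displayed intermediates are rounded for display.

x=34.394782 y=2.515207

single-mesh involute tooth geometry (26T wheel at module 2.360)
pitch radius r_p = m·N/2 = 2.360·26/2 = 30.680000
base radius r_b = r_p·cos α = 30.680000·cos 19.372° = 28.943048
roll angle φ = 37.121° = 0.64788367 rad
x = r_b·(cos φ + φ·sin φ) = 34.394782
y = r_b·(sin φ − φ·cos φ) = 2.515207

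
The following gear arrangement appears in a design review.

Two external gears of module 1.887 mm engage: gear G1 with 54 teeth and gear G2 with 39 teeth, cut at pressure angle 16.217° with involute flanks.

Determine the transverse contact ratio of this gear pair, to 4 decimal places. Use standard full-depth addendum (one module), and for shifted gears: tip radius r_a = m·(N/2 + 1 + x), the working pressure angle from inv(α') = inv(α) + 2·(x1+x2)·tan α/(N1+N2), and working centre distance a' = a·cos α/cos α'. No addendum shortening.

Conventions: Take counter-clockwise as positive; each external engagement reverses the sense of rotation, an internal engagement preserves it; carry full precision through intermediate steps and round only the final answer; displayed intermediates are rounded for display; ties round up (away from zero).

topology: single-mesh involute geometry — m = 1.887, 54T/39T pair
base radii: r_b1 = 48.921783, r_b2 = 35.332399
tip radii: r_a1 = 52.836000, r_a2 = 38.683500
no profile shift: α' = α, a' = a
action lengths: √(r_a1²−r_b1²) = 19.957505, √(r_a2²−r_b2²) = 15.749119
base pitch p_b = π·m·cos α = 5.692308
CR = (19.957505 + 15.749119 − 87.745500·sin 16.21700°)/5.692308 = 1.967815
contact ratio ≈ 1.9678

1.9678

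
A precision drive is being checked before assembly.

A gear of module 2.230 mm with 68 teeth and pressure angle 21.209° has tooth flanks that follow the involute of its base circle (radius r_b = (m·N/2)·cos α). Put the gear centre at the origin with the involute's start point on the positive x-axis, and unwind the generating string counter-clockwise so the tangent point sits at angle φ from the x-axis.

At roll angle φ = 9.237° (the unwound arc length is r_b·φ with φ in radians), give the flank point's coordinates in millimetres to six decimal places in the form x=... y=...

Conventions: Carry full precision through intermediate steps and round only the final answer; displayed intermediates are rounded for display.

recognized (one wheel, involute flank): single-mesh tooth geometry, m = 2.230, N = 68
pitch radius r_p = m·N/2 = 2.230·68/2 = 75.820000
base radius r_b = r_p·cos α = 75.820000·cos 21.209° = 70.684483
roll angle φ = 9.237° = 0.16121606 rad
x = r_b·(cos φ + φ·sin φ) = 71.597090
y = r_b·(sin φ − φ·cos φ) = 0.098469

x=71.597090 y=0.098469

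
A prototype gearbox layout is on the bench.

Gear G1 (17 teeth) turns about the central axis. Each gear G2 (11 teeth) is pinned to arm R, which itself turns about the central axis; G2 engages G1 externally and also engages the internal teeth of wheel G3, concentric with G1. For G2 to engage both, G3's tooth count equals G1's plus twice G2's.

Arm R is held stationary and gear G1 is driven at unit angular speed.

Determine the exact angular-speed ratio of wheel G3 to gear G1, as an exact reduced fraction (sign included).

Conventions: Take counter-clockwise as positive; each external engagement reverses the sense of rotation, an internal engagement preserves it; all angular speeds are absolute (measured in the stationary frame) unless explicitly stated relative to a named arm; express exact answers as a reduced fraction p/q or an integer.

-17/39

class = planetary set [G3 = 17+2·11 = 39; Willis about the carrier]
ring teeth: 17 + 2·11 = 39
17(ω_sun−ω_arm) = −39(ω_ring−ω_arm),  ω_arm = 0, ω_sun = 1
ω_ring = 0 − (17/39)(1−0) = -17/39
ω_out/ω_in = -17/39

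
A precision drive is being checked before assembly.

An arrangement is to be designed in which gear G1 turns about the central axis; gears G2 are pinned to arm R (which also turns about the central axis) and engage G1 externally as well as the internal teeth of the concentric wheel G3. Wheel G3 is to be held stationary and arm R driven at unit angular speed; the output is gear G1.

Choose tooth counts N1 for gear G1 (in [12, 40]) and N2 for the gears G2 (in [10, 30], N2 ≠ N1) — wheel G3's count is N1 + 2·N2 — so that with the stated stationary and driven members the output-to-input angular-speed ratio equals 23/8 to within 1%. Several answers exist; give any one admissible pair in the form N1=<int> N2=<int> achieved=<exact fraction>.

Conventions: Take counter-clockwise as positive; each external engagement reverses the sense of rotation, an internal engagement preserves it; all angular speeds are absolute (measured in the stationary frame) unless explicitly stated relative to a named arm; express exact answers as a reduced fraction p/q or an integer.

N1=32 N2=14 achieved=23/8

planetary set to be sized for 23/8 (Willis relation)
Willis with ω_ring = 0: ω_sun/ω_arm = (N1+N3)/N1; set equal to 23/8  ⇒  N3/N1 = 23/8 − 1 = 15/8
N3 = N1 + 2·N2  ⇒  N2/N1 = (N3/N1 − 1)/2 = (15/8 − 1)/2 = 7/16
smallest multiple with N1 ≥ 12 and N2 ≥ 10: k = 2  ⇒  N1 = 2·16 = 32, N2 = 2·7 = 14 (N1 ≤ 40, N2 ≤ 30, N2 ≠ N1 ✓), N3 = 32 + 2·14 = 60
check: (N1+N3)/N1 with N1 = 32, N3 = 60 gives 23/8; |achieved − target| = 0 ≤ 23/800 ✓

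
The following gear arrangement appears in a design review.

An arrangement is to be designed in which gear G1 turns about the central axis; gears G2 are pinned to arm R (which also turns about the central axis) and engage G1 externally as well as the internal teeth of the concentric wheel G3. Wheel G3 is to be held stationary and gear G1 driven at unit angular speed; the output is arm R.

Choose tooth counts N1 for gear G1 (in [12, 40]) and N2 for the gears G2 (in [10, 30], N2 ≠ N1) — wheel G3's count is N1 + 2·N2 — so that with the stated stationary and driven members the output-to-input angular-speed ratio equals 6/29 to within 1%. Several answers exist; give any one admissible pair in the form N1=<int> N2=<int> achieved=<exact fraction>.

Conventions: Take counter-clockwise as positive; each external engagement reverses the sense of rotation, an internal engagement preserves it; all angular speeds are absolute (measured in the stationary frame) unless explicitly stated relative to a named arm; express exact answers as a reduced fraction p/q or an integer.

N1=12 N2=17 achieved=6/29

planetary set to be sized for 6/29 (Willis relation)
Willis with ω_ring = 0: ω_arm/ω_sun = N1/(N1+N3); set equal to 6/29  ⇒  N3/N1 = 1/(6/29) − 1 = 23/6
N3 = N1 + 2·N2  ⇒  N2/N1 = (N3/N1 − 1)/2 = (23/6 − 1)/2 = 17/12
smallest multiple with N1 ≥ 12 and N2 ≥ 10: k = 1  ⇒  N1 = 1·12 = 12, N2 = 1·17 = 17 (N1 ≤ 40, N2 ≤ 30, N2 ≠ N1 ✓), N3 = 12 + 2·17 = 46
check: N1/(N1+N3) with N1 = 12, N3 = 46 gives 6/29; |achieved − target| = 0 ≤ 3/1450 ✓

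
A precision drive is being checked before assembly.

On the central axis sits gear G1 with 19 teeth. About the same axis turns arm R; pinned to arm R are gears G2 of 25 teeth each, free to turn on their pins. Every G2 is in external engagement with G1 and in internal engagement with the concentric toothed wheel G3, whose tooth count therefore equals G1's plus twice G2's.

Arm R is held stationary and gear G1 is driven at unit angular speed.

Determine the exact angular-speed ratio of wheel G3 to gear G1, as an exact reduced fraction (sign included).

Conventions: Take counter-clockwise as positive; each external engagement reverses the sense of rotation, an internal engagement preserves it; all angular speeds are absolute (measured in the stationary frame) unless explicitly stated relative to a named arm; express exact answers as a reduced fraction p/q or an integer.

-19/69

class = planetary set [G3 = 19+2·25 = 69; Willis about the carrier]
ring teeth: 19 + 2·25 = 69
19(ω_sun−ω_arm) = −69(ω_ring−ω_arm),  ω_arm = 0, ω_sun = 1
ω_ring = 0 − (19/69)(1−0) = -19/69
ω_out/ω_in = -19/69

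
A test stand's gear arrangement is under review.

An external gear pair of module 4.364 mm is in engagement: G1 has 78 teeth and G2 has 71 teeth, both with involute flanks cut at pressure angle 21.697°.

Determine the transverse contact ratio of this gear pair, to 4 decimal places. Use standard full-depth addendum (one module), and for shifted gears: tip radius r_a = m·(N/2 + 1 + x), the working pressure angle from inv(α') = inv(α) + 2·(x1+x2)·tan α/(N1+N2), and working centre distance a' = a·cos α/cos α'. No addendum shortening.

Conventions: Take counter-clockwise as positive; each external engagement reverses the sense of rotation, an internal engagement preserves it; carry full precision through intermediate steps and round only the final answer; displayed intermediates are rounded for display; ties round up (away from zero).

class = single-mesh tooth geometry [involute pair 78T × 71T, m = 4.364]
base radii: r_b1 = 158.137942, r_b2 = 143.946075
tip radii: r_a1 = 174.560000, r_a2 = 159.286000
no profile shift: α' = α, a' = a
action lengths: √(r_a1²−r_b1²) = 73.916067, √(r_a2²−r_b2²) = 68.202325
base pitch p_b = π·m·cos α = 12.738590
CR = (73.916067 + 68.202325 − 325.118000·sin 21.69700°)/12.738590 = 1.720982
contact ratio ≈ 1.7210

1.7210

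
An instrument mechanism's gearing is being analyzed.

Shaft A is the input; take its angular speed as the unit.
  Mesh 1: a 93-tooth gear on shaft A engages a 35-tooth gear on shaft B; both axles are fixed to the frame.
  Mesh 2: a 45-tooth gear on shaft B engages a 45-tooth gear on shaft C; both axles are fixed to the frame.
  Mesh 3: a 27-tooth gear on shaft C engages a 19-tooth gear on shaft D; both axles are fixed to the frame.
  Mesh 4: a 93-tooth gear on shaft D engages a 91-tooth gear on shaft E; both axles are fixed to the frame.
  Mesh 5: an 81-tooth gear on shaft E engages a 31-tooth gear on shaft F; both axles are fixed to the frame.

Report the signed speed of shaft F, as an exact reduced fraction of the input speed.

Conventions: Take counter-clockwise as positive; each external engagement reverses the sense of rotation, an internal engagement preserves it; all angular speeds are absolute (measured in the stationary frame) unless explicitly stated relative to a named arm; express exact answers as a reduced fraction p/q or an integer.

-610173/60515

5-mesh fixed-axis compound train (all bearings frame-fixed)
mesh 1 [93T→35T]: |ω|/ω_in = 1×93/35 = 93/35, sense flips to −
mesh 2 [45T→45T]: |ω|/ω_in = (93/35)×45/45 = 93/35, sense flips to +
mesh 3 [27T→19T]: |ω|/ω_in = (93/35)×27/19 = 2511/665, sense flips to −
mesh 4 [93T→91T]: |ω|/ω_in = (2511/665)×93/91 = 233523/60515, sense flips to +
mesh 5 [81T→31T]: |ω|/ω_in = (233523/60515)×81/31 = 610173/60515, sense flips to −
signed output speed (× input speed) = -610173/60515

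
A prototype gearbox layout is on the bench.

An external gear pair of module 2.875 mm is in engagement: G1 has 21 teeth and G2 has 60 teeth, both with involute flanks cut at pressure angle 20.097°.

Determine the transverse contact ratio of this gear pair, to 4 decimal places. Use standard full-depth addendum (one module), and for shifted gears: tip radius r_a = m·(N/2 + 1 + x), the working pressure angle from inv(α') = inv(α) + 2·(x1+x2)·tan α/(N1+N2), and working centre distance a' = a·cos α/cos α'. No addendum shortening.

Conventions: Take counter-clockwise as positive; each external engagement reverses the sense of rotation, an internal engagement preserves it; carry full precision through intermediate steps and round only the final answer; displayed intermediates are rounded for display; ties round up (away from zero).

1.6725

topology: single-mesh involute geometry — m = 2.875, 21T/60T pair
base radii: r_b1 = 28.349451, r_b2 = 80.998431
tip radii: r_a1 = 33.062500, r_a2 = 89.125000
no profile shift: α' = α, a' = a
action lengths: √(r_a1²−r_b1²) = 17.012864, √(r_a2²−r_b2²) = 37.182251
base pitch p_b = π·m·cos α = 8.482136
CR = (17.012864 + 37.182251 − 116.437500·sin 20.09700°)/8.482136 = 1.672452
contact ratio ≈ 1.6725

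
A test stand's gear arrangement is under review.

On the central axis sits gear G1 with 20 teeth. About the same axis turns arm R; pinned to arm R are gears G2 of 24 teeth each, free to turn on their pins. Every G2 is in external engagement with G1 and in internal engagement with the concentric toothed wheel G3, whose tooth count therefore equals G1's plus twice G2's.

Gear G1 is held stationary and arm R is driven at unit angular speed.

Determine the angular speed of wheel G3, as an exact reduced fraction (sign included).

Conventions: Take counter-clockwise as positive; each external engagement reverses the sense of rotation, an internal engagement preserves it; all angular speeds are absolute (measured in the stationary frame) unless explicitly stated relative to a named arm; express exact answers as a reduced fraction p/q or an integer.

class = planetary set [G3 = 20+2·24 = 68; Willis about the carrier]
ring teeth: 20 + 2·24 = 68
20(ω_sun−ω_arm) = −68(ω_ring−ω_arm),  ω_sun = 0, ω_arm = 1
ω_ring = 1 − (20/68)(0−1) = 22/17
exact speed ratio = 22/17

22/17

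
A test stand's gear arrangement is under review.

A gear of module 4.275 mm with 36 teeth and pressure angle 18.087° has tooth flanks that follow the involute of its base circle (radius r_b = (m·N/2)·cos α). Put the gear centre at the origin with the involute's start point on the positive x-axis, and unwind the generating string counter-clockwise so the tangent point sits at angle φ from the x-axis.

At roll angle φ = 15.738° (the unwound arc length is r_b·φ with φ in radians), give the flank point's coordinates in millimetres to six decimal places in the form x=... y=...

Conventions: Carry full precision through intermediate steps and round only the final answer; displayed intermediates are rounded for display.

x=75.855235 y=0.501510

class = single-mesh tooth geometry [base-circle involute, m = 4.275, 36T]
pitch radius r_p = m·N/2 = 4.275·36/2 = 76.950000
base radius r_b = r_p·cos α = 76.950000·cos 18.087° = 73.147608
roll angle φ = 15.738° = 0.27467992 rad
x = r_b·(cos φ + φ·sin φ) = 75.855235
y = r_b·(sin φ − φ·cos φ) = 0.501510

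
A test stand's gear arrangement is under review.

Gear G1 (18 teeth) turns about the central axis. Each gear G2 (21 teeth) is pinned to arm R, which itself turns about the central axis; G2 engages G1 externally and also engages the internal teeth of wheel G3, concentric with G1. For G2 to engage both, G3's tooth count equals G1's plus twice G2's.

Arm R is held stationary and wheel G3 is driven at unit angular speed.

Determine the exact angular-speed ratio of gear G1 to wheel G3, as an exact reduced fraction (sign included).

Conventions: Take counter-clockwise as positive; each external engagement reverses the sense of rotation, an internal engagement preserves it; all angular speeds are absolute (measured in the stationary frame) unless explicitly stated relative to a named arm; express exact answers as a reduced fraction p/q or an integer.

-10/3

topology: planetary set — G1 18T / G2 21T / G3 60T, arm = carrier (Willis)
ring teeth: 18 + 2·21 = 60
18(ω_sun−ω_arm) = −60(ω_ring−ω_arm),  ω_arm = 0, ω_ring = 1
ω_sun = 0 − (60/18)(1−0) = -10/3
ω_out/ω_in = -10/3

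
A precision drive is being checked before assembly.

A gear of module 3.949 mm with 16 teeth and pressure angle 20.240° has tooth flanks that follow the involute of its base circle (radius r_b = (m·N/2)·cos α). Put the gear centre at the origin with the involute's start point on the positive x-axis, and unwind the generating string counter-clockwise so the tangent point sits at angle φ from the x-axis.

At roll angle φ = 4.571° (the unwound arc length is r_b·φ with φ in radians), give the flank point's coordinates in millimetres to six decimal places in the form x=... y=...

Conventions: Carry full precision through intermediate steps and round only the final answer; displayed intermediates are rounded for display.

x=29.735427 y=0.005014

topology: single-mesh involute geometry — m = 3.949, N = 16
pitch radius r_p = m·N/2 = 3.949·16/2 = 31.592000
base radius r_b = r_p·cos α = 31.592000·cos 20.240° = 29.641249
roll angle φ = 4.571° = 0.07977900 rad
x = r_b·(cos φ + φ·sin φ) = 29.735427
y = r_b·(sin φ − φ·cos φ) = 0.005014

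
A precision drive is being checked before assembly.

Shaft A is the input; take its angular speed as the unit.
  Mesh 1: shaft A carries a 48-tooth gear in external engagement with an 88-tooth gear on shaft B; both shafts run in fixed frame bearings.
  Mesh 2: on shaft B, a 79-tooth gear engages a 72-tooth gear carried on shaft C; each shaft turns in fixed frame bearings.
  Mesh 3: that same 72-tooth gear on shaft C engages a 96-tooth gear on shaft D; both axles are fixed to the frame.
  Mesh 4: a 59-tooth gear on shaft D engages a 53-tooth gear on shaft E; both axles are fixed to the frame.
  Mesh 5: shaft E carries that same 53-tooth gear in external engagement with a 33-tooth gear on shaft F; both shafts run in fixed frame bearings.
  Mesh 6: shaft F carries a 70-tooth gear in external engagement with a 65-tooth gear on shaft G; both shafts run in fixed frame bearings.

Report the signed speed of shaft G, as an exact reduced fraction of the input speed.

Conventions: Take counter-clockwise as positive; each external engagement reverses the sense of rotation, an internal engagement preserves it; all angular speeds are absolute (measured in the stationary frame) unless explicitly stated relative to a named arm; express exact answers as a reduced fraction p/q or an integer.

32627/37752

6-mesh fixed-axis compound train (all bearings frame-fixed)
mesh 1 [48T→88T]: |ω|/ω_in = 1×48/88 = 6/11, sense flips to −
mesh 2 [79T→72T]: |ω|/ω_in = (6/11)×79/72 = 79/132, sense flips to +
mesh 3 [72T→96T]: |ω|/ω_in = (79/132)×72/96 = 79/176, sense flips to −
mesh 4 [59T→53T]: |ω|/ω_in = (79/176)×59/53 = 4661/9328, sense flips to +
mesh 5 [53T→33T]: |ω|/ω_in = (4661/9328)×53/33 = 4661/5808, sense flips to −
mesh 6 [70T→65T]: |ω|/ω_in = (4661/5808)×70/65 = 32627/37752, sense flips to +
signed output speed (× input speed) = 32627/37752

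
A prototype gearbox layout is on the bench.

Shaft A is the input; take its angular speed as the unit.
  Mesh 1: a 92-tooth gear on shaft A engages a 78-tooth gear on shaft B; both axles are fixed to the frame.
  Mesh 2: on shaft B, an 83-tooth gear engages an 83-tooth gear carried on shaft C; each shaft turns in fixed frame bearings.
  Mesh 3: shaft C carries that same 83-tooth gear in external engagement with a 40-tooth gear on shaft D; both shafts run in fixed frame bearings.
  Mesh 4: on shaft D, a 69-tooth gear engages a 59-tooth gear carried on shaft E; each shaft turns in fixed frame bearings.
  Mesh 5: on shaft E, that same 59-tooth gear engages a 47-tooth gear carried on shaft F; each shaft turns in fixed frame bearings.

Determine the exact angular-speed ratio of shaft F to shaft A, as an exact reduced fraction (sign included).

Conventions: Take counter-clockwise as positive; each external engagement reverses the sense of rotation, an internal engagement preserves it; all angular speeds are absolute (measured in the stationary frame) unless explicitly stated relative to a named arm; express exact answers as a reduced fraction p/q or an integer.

class = fixed-axis compound train [5 meshes; 5 ratios multiply, 5 sense flips]
mesh 1 [92T→78T]: running ratio 46/39, sense −
mesh 2 [83T→83T]: running ratio 46/39, sense +
mesh 3 [83T→40T]: running ratio 1909/780, sense −
mesh 4 [69T→59T]: running ratio 43907/15340, sense +
mesh 5 [59T→47T]: running ratio 43907/12220, sense −
ω_out/ω_in = -43907/12220

-43907/12220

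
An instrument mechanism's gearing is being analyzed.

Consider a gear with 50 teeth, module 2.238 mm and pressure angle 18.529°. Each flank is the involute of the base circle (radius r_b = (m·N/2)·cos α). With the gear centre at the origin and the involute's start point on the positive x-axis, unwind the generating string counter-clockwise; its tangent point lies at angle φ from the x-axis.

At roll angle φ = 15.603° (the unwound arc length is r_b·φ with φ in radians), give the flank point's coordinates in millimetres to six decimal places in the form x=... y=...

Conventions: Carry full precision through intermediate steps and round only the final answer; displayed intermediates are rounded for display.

class = single-mesh tooth geometry [base-circle involute, m = 2.238, 50T]
pitch radius r_p = m·N/2 = 2.238·50/2 = 55.950000
base radius r_b = r_p·cos α = 55.950000·cos 18.529° = 53.049716
roll angle φ = 15.603° = 0.27232372 rad
x = r_b·(cos φ + φ·sin φ) = 54.980485
y = r_b·(sin φ − φ·cos φ) = 0.354482

x=54.980485 y=0.354482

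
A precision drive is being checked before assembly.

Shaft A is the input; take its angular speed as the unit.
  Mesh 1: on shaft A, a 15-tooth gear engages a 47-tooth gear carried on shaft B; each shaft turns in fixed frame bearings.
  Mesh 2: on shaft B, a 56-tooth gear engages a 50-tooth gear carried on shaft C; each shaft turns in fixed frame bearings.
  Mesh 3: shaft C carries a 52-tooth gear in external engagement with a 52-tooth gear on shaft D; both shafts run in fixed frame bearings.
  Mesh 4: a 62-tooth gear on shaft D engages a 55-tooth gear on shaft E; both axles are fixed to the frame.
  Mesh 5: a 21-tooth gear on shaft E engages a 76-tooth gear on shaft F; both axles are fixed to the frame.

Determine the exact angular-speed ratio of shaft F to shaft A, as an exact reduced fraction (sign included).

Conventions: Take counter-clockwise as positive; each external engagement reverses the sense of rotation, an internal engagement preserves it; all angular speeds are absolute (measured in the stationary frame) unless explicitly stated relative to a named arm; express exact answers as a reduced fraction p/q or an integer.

-27342/245575

class = fixed-axis compound train [5 meshes; 5 ratios multiply, 5 sense flips]
mesh 1 [15T→47T]: running ratio 15/47, sense −
mesh 2 [56T→50T]: running ratio 84/235, sense +
mesh 3 [52T→52T]: running ratio 84/235, sense −
mesh 4 [62T→55T]: running ratio 5208/12925, sense +
mesh 5 [21T→76T]: running ratio 27342/245575, sense −
ω_out/ω_in = -27342/245575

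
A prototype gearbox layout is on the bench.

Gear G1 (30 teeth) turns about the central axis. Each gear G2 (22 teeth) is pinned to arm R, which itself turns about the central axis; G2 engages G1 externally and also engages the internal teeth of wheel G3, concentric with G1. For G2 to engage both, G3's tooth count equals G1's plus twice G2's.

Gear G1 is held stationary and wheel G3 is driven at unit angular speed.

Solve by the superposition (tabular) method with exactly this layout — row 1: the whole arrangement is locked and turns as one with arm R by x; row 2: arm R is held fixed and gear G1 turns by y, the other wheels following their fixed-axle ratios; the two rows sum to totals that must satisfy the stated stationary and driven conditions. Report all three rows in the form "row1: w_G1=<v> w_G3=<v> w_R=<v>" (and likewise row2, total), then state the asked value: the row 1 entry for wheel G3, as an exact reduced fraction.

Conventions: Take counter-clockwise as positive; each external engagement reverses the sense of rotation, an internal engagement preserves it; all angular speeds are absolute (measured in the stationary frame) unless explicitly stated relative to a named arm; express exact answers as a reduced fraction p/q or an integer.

row1: w_G1=37/52 w_G3=37/52 w_R=37/52
row2: w_G1=-37/52 w_G3=15/52 w_R=0
total: w_G1=0 w_G3=1 w_R=37/52
asked value: 37/52

planetary set (30T centre, 22T on arm, 74T internal) — Willis relation
row 1 (train locked, turned with arm): all members turn x
row 2 (arm held, sun turns y): ω_ring = −(30/74)·y, ω_arm = 0
boundary: total ω_sun = x + y = 0 and total ω_ring = x − (30/74)·y = 1  ⇒  y = -37/52, x = 37/52
row 2 ring = −(30/74)·(-37/52) = 15/52
totals (row 1 + row 2): sun 37/52 + (-37/52) = 0, ring 37/52 + 15/52 = 1, arm 37/52 + 0 = 37/52
asked cell (row1, ring) = 37/52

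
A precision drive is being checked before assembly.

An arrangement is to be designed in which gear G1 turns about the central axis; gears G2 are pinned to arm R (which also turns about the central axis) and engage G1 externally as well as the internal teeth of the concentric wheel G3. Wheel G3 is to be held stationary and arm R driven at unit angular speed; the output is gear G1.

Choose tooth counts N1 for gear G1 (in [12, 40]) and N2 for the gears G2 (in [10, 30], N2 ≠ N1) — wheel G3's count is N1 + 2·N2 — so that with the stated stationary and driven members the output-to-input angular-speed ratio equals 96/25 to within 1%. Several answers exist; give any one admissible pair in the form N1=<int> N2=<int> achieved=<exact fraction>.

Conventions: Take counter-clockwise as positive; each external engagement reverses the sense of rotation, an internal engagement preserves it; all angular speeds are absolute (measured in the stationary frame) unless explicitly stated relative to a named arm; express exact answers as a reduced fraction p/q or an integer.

topology: planetary set — design target 96/25, arm = carrier (Willis)
Willis with ω_ring = 0: ω_sun/ω_arm = (N1+N3)/N1; set equal to 96/25  ⇒  N3/N1 = 96/25 − 1 = 71/25
N3 = N1 + 2·N2  ⇒  N2/N1 = (N3/N1 − 1)/2 = (71/25 − 1)/2 = 23/25
smallest multiple with N1 ≥ 12 and N2 ≥ 10: k = 1  ⇒  N1 = 1·25 = 25, N2 = 1·23 = 23 (N1 ≤ 40, N2 ≤ 30, N2 ≠ N1 ✓), N3 = 25 + 2·23 = 71
check: (N1+N3)/N1 with N1 = 25, N3 = 71 gives 96/25; |achieved − target| = 0 ≤ 24/625 ✓

N1=25 N2=23 achieved=96/25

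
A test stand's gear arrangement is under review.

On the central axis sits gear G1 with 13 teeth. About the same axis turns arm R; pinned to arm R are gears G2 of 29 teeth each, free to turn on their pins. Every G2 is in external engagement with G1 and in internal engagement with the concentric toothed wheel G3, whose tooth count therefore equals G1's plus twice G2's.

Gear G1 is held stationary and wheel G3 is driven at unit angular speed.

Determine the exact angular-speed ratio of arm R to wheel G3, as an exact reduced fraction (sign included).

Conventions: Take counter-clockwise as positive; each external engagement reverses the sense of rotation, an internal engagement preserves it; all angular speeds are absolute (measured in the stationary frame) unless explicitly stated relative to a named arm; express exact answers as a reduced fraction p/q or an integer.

71/84

topology: planetary set — G1 13T / G2 29T / G3 71T, arm = carrier (Willis)
ring teeth: 13 + 2·29 = 71
13(ω_sun−ω_arm) = −71(ω_ring−ω_arm),  ω_sun = 0, ω_ring = 1
13(0−ω_arm) = −71(1−ω_arm)  ⇒  84·ω_arm = 71  ⇒  ω_arm = 71/84
ω_out/ω_in = 71/84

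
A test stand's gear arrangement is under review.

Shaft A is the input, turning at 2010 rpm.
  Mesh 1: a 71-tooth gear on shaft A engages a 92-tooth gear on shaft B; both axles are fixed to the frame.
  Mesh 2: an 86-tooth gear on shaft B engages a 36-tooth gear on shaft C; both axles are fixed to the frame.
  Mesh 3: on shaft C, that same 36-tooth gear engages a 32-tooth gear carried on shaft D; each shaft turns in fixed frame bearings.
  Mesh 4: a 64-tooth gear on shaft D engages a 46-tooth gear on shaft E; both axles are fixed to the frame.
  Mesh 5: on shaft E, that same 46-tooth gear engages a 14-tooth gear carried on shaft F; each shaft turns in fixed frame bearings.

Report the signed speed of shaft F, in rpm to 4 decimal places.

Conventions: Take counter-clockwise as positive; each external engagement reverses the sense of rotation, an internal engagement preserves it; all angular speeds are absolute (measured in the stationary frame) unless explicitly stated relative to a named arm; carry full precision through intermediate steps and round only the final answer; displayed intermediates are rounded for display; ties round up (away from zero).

class = fixed-axis compound train [5 meshes; 5 ratios multiply, 5 sense flips]
mesh 1 [71T→92T]: ω = 2010.0000×71/92 = 1551.1957 rpm, sense flips to −
mesh 2 [86T→36T]: ω = 1551.1957×86/36 = 3705.6341 rpm, sense flips to +
mesh 3 [36T→32T]: ω = 3705.6341×36/32 = 4168.8383 rpm, sense flips to −
mesh 4 [64T→46T]: ω = 4168.8383×64/46 = 5800.1229 rpm, sense flips to +
mesh 5 [46T→14T]: ω = 5800.1229×46/14 = 19057.5466 rpm, sense flips to −
signed output speed = -19057.5466 rpm

-19057.5466 rpm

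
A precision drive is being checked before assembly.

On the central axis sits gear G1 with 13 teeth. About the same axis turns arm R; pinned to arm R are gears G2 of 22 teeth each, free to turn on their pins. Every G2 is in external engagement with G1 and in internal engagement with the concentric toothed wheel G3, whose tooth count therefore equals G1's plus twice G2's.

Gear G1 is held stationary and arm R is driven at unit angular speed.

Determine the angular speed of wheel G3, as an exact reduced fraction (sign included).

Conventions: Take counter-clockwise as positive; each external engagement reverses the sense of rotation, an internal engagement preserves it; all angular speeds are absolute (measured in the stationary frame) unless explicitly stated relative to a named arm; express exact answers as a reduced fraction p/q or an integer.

70/57

class = planetary set [G3 = 13+2·22 = 57; Willis about the carrier]
ring teeth: 13 + 2·22 = 57
13(ω_sun−ω_arm) = −57(ω_ring−ω_arm),  ω_sun = 0, ω_arm = 1
ω_ring = 1 − (13/57)(0−1) = 70/57
exact speed ratio = 70/57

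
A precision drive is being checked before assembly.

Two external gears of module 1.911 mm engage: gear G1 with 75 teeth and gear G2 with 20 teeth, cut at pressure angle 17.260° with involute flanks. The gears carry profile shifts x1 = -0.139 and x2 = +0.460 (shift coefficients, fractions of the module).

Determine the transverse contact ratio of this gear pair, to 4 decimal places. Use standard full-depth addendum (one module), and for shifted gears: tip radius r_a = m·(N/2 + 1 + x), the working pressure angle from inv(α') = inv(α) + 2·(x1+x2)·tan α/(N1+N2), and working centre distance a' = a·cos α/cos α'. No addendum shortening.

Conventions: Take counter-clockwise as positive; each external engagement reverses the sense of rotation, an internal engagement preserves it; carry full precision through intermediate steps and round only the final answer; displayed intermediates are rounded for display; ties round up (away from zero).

1.6597

topology: single-mesh involute geometry — m = 1.911, 75T/20T pair
base radii: r_b1 = 68.435407, r_b2 = 18.249442
tip radii: r_a1 = 73.307871, r_a2 = 21.900060
inv(α') = inv(17.260°) + 2·(-0.139+0.460)·tan α/(75+20) = 0.01155547  ⇒  α' = 18.42086°
a' = a·cos α / cos α' = 90.7725·cos 17.260°/cos 18.42086° = 91.366365
action lengths: √(r_a1²−r_b1²) = 26.280012, √(r_a2²−r_b2²) = 12.106630
base pitch p_b = π·m·cos α = 5.733231
CR = (26.280012 + 12.106630 − 91.366365·sin 18.42086°)/5.733231 = 1.659689
contact ratio ≈ 1.6597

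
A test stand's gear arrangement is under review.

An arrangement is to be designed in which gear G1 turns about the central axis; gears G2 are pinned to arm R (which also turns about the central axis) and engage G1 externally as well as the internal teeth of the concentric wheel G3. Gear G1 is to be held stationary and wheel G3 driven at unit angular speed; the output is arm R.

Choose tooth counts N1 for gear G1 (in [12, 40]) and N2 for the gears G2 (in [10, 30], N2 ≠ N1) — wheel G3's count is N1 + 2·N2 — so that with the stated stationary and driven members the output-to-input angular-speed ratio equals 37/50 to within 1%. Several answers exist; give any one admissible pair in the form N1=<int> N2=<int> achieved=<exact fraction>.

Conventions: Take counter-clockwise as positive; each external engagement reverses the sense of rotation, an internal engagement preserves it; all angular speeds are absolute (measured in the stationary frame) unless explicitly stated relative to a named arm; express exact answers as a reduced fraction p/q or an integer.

class = planetary set [ratio 37/50 wanted; Willis about the carrier]
Willis with ω_sun = 0: ω_arm/ω_ring = N3/(N1+N3); set equal to 37/50  ⇒  N3/N1 = (37/50)/(1 − 37/50) = 37/13
N3 = N1 + 2·N2  ⇒  N2/N1 = (N3/N1 − 1)/2 = (37/13 − 1)/2 = 12/13
smallest multiple with N1 ≥ 12 and N2 ≥ 10: k = 1  ⇒  N1 = 1·13 = 13, N2 = 1·12 = 12 (N1 ≤ 40, N2 ≤ 30, N2 ≠ N1 ✓), N3 = 13 + 2·12 = 37
check: N3/(N1+N3) with N1 = 13, N3 = 37 gives 37/50; |achieved − target| = 0 ≤ 37/5000 ✓

N1=13 N2=12 achieved=37/50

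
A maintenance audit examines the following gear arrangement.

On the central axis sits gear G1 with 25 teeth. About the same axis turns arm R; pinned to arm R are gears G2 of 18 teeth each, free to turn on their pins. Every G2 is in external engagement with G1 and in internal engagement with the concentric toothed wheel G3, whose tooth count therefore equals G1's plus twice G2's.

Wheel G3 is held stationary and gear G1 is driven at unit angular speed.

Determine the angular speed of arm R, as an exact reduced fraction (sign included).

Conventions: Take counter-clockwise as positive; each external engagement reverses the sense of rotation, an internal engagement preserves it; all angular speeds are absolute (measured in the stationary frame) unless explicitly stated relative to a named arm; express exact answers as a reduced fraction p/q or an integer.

recognized (axles ride arm R): planetary set, 25/18/61 teeth
ring teeth: 25 + 2·18 = 61
25(ω_sun−ω_arm) = −61(ω_ring−ω_arm),  ω_ring = 0, ω_sun = 1
25(1−ω_arm) = −61(0−ω_arm)  ⇒  86·ω_arm = 25  ⇒  ω_arm = 25/86
exact speed ratio = 25/86

25/86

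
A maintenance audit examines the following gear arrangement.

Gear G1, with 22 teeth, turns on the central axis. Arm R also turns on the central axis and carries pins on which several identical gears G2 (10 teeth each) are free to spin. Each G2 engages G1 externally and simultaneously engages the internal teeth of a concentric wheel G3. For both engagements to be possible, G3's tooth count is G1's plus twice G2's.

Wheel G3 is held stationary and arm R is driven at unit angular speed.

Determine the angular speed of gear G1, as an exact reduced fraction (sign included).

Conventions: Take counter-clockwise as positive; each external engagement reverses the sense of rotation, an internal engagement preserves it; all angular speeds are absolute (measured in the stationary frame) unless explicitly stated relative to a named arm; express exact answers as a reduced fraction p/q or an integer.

topology: planetary set — G1 22T / G2 10T / G3 42T, arm = carrier (Willis)
ring teeth: 22 + 2·10 = 42
22(ω_sun−ω_arm) = −42(ω_ring−ω_arm),  ω_ring = 0, ω_arm = 1
ω_sun = 1 − (42/22)(0−1) = 32/11
exact speed ratio = 32/11

32/11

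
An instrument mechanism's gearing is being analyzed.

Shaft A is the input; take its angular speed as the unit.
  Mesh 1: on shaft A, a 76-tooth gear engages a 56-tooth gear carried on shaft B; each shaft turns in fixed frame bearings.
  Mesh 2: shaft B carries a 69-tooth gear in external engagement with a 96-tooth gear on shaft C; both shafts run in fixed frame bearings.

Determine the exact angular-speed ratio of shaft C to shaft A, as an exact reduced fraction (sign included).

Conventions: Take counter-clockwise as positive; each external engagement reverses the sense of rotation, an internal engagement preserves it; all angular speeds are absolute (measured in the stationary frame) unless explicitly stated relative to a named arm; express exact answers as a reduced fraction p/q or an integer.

437/448

class = fixed-axis compound train [2 meshes; 2 ratios multiply, 2 sense flips]
mesh 1 [76T→56T]: running ratio 19/14, sense −
mesh 2 [69T→96T]: running ratio 437/448, sense +
ω_out/ω_in = 437/448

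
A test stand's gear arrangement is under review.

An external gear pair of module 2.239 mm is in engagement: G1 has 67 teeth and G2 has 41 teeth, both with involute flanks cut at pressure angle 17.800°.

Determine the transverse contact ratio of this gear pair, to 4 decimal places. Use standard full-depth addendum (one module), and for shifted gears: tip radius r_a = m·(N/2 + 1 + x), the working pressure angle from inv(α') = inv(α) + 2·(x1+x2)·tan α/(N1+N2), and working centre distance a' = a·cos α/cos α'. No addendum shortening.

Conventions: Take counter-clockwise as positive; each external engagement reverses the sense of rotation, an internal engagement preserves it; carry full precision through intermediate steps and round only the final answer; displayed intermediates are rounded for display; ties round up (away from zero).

topology: single-mesh involute geometry — m = 2.239, 67T/41T pair
base radii: r_b1 = 71.415893, r_b2 = 43.702263
tip radii: r_a1 = 77.245500, r_a2 = 48.138500
no profile shift: α' = α, a' = a
action lengths: √(r_a1²−r_b1²) = 29.438707, √(r_a2²−r_b2²) = 20.184831
base pitch p_b = π·m·cos α = 6.697303
CR = (29.438707 + 20.184831 − 120.906000·sin 17.80000°)/6.697303 = 1.890782
contact ratio ≈ 1.8908

1.8908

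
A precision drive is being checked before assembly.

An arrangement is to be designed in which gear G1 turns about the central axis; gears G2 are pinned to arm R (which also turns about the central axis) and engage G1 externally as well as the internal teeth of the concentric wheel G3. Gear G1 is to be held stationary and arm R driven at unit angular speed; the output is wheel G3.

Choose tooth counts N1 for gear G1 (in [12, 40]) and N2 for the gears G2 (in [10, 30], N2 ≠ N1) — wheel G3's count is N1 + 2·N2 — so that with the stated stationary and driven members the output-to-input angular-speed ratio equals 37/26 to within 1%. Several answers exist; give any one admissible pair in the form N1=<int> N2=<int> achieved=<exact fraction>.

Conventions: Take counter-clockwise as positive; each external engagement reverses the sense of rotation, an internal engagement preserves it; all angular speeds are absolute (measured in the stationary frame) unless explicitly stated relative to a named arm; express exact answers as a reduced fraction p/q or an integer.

planetary set to be sized for 37/26 (Willis relation)
Willis with ω_sun = 0: ω_ring/ω_arm = (N1+N3)/N3; set equal to 37/26  ⇒  N3/N1 = 1/(37/26 − 1) = 26/11
N3 = N1 + 2·N2  ⇒  N2/N1 = (N3/N1 − 1)/2 = (26/11 − 1)/2 = 15/22
smallest multiple with N1 ≥ 12 and N2 ≥ 10: k = 1  ⇒  N1 = 1·22 = 22, N2 = 1·15 = 15 (N1 ≤ 40, N2 ≤ 30, N2 ≠ N1 ✓), N3 = 22 + 2·15 = 52
check: (N1+N3)/N3 with N1 = 22, N3 = 52 gives 37/26; |achieved − target| = 0 ≤ 37/2600 ✓

N1=22 N2=15 achieved=37/26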